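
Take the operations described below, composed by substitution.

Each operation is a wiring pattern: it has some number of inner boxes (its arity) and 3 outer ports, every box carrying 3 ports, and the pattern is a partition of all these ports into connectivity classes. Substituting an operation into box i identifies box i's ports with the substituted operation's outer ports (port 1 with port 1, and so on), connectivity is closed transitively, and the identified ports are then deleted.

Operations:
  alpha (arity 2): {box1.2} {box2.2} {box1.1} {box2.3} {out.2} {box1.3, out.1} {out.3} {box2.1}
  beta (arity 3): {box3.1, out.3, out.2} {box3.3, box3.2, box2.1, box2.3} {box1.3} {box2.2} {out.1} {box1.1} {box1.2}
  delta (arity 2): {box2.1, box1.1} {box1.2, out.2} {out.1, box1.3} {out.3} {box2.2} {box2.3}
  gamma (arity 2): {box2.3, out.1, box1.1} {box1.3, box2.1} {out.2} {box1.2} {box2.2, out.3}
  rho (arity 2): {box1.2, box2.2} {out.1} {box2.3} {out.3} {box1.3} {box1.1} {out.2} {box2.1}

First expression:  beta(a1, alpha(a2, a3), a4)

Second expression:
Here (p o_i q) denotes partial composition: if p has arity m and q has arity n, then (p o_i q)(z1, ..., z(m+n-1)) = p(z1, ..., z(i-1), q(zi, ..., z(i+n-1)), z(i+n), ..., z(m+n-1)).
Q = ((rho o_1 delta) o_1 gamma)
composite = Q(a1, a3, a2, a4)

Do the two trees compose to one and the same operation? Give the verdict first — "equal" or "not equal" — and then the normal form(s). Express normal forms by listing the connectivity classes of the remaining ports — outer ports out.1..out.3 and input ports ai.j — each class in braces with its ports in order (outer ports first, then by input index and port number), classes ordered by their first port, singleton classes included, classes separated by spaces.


not equal; the first gives {out.1} {out.2, out.3, a4.1} {a1.1} {a1.2} {a1.3} {a2.1} {a2.2} {a2.3, a4.2, a4.3} {a3.1} {a3.2} {a3.3} and the second {out.1} {out.2} {out.3} {a1.1, a2.1, a3.3} {a1.2} {a1.3, a3.1} {a2.2} {a2.3} {a3.2} {a4.1} {a4.2} {a4.3}


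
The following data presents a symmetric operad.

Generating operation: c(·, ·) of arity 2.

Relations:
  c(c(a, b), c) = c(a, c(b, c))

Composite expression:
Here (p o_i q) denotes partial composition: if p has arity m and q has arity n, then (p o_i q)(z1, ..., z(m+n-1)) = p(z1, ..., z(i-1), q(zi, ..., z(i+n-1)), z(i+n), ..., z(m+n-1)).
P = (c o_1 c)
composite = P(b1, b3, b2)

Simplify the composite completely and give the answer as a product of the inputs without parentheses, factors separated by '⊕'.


Key point: c is associative — brackets drop, the b-order remains.
c(b1, b3) collapses to b1 ⊕ b3
c(c(b1, b3), b2) collapses to b1 ⊕ b3 ⊕ b2

b1 ⊕ b3 ⊕ b2


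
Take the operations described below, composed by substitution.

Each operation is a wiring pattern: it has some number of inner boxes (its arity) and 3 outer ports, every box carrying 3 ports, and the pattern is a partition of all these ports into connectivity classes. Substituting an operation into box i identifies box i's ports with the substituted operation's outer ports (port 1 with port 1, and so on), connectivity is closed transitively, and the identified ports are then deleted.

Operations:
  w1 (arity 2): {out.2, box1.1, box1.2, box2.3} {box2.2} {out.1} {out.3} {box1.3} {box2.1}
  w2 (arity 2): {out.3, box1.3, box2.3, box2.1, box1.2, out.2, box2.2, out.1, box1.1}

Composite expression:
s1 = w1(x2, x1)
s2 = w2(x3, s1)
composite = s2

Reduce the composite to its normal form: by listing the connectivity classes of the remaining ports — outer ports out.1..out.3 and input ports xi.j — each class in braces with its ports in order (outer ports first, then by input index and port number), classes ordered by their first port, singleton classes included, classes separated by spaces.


{out.1, out.2, out.3, x1.3, x2.1, x2.2, x3.1, x3.2, x3.3} {x1.1} {x1.2} {x2.3}

Treat the ports identified at w2 as solder joints: merge, then drop.
w1 over (x2, x1) gives {out.1} {out.2, x1.3, x2.1, x2.2} {out.3} {x1.1} {x1.2} {x2.3}, out.j being that stage's outer ports
w2 over (x3, x2, x1) gives {out.1, out.2, out.3, x1.3, x2.1, x2.2, x3.1, x3.2, x3.3} {x1.1} {x1.2} {x2.3}, out.j being that stage's outer ports


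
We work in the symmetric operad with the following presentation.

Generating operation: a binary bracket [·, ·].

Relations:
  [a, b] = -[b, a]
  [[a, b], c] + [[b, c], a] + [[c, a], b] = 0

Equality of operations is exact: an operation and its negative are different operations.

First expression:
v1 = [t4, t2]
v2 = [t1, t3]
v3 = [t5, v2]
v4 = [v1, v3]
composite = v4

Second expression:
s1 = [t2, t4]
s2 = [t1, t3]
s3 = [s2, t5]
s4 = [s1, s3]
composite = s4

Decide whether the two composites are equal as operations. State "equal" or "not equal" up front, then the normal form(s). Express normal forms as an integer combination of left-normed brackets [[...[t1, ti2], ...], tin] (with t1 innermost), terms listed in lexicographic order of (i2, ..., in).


In normal form, the first expression is -[[[[t1, t3], t5], t2], t4] + [[[[t1, t3], t5], t4], t2]
In normal form, the second expression is -[[[[t1, t3], t5], t2], t4] + [[[[t1, t3], t5], t4], t2]
Same normal form: equal.

equal; both compose to -[[[[t1, t3], t5], t2], t4] + [[[[t1, t3], t5], t4], t2]


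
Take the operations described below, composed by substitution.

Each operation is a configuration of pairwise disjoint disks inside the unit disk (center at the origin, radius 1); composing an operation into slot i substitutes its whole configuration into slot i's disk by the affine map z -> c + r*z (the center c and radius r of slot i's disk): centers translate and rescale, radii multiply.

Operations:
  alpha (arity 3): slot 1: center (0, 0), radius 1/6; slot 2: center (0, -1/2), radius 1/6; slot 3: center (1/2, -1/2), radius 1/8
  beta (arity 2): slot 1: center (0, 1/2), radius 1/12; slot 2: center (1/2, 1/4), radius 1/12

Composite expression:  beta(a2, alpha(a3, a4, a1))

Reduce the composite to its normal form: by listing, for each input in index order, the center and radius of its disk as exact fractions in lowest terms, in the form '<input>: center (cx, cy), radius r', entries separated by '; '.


a1: center (13/24, 5/24), radius 1/96; a2: center (0, 1/2), radius 1/12; a3: center (1/2, 1/4), radius 1/72; a4: center (1/2, 5/24), radius 1/72

Each a-disk chains the slot maps above it in beta; radii multiply.
input a2: composing its 1 substitution step yields center (0, 1/2), radius 1/12
input a3: composing its 2 substitution steps yields center (1/2, 1/4), radius 1/72
input a4: composing its 2 substitution steps yields center (1/2, 5/24), radius 1/72
input a1: composing its 2 substitution steps yields center (13/24, 5/24), radius 1/96


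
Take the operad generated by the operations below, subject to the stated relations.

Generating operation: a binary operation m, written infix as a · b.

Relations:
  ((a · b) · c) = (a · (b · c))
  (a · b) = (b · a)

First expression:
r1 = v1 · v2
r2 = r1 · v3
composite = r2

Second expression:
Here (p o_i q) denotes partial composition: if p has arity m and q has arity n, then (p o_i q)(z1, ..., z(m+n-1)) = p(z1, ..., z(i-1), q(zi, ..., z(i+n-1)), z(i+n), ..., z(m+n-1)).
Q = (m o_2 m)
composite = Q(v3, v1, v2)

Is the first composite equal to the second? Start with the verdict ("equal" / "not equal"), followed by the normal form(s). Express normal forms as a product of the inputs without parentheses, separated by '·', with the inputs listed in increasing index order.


equal — both sides give v1 · v2 · v3

Normal form of the first expression: v1 · v2 · v3
Normal form of the second expression: v1 · v2 · v3
Same normal form: equal.


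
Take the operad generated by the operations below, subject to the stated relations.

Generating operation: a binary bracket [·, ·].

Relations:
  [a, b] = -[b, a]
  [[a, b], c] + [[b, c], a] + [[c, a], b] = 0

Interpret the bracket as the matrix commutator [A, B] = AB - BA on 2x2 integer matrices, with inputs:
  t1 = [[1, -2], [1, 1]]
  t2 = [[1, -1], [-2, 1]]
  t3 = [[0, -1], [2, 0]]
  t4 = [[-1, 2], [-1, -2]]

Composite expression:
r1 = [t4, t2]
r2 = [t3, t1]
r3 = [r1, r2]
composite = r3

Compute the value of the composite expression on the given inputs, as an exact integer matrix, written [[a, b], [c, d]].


[t4, t2] = [[-5, -1], [2, 5]]
[t3, t1] = [[3, 0], [0, -3]]
[[t4, t2], [t3, t1]] = [[0, 6], [12, 0]]

[[0, 6], [12, 0]]


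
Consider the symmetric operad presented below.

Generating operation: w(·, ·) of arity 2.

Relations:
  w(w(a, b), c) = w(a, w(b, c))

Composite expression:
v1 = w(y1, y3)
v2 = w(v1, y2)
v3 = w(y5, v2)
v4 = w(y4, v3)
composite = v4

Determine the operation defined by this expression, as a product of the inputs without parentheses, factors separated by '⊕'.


Associativity of w dissolves the nesting; only the y-input order survives.
w(y1, y3) reduces to y1 ⊕ y3
w(w(y1, y3), y2) reduces to y1 ⊕ y3 ⊕ y2
w(y5, w(w(y1, y3), y2)) reduces to y5 ⊕ y1 ⊕ y3 ⊕ y2
w(y4, w(y5, w(w(y1, y3), y2))) reduces to y4 ⊕ y5 ⊕ y1 ⊕ y3 ⊕ y2

y4 ⊕ y5 ⊕ y1 ⊕ y3 ⊕ y2


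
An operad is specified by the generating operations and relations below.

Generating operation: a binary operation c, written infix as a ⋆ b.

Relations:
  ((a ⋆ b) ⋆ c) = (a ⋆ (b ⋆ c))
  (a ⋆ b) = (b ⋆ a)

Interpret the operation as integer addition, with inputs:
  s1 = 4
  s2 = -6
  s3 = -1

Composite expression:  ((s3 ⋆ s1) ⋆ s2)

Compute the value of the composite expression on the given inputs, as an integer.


-3


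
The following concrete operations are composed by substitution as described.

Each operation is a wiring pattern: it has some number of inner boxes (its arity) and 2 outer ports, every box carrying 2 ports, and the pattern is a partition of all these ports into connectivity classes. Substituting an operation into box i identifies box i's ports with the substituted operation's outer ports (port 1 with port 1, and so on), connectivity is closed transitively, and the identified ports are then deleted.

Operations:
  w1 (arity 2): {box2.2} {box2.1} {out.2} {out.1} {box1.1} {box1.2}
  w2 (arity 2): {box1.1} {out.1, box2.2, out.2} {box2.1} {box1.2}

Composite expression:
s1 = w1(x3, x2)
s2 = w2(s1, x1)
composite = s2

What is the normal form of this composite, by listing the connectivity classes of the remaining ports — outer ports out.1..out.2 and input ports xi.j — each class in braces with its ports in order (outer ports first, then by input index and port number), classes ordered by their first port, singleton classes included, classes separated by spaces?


{out.1, out.2, x1.2} {x1.1} {x2.1} {x2.2} {x3.1} {x3.2}

After gluing at w2, chains via deleted ports link the x-ports.
composing w1 on (x3, x2), with out.j its own outer ports: {out.1} {out.2} {x2.1} {x2.2} {x3.1} {x3.2}
composing w2 on (x3, x2, x1), with out.j its own outer ports: {out.1, out.2, x1.2} {x1.1} {x2.1} {x2.2} {x3.1} {x3.2}


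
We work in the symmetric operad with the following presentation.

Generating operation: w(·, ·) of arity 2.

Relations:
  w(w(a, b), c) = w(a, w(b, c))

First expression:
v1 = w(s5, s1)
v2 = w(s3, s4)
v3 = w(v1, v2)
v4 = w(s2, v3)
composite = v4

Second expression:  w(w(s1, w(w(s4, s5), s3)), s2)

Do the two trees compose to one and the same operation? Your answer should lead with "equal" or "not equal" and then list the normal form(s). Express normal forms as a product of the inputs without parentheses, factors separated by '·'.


not equal; the first gives s2 · s5 · s1 · s3 · s4 and the second s1 · s4 · s5 · s3 · s2

Reducing the first expression gives s2 · s5 · s1 · s3 · s4
Reducing the second expression gives s1 · s4 · s5 · s3 · s2
They disagree, so not equal.


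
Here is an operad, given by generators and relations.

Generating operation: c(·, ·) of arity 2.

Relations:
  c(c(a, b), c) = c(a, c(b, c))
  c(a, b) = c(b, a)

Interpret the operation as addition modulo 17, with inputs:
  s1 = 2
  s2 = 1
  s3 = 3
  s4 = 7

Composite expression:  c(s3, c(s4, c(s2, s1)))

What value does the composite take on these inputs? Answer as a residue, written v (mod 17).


13 (mod 17)


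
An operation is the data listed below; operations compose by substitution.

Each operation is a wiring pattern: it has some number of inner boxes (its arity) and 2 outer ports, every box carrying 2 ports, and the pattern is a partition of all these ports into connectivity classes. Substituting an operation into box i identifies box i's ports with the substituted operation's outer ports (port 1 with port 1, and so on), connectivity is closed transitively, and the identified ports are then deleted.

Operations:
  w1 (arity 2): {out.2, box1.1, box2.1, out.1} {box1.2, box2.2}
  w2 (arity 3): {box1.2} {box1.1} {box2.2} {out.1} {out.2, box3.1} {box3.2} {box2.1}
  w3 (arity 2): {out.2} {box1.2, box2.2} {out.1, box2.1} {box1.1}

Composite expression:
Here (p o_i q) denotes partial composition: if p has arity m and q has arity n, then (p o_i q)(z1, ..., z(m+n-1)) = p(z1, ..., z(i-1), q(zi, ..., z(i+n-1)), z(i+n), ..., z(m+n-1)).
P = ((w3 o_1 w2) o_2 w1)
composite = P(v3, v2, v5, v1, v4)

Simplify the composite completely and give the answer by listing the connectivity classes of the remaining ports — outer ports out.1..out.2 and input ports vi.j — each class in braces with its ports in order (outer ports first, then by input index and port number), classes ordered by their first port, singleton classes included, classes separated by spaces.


After gluing at w3, chains via deleted ports link the v-ports.
w1 over (v2, v5) gives {out.1, out.2, v2.1, v5.1} {v2.2, v5.2}, out.j being that stage's outer ports
w2 over (v3, v2, v5, v1) gives {out.1} {out.2, v1.1} {v1.2} {v2.1, v5.1} {v2.2, v5.2} {v3.1} {v3.2}, out.j being that stage's outer ports
w3 over (v3, v2, v5, v1, v4) gives {out.1, v4.1} {out.2} {v1.1, v4.2} {v1.2} {v2.1, v5.1} {v2.2, v5.2} {v3.1} {v3.2}, out.j being that stage's outer ports

{out.1, v4.1} {out.2} {v1.1, v4.2} {v1.2} {v2.1, v5.1} {v2.2, v5.2} {v3.1} {v3.2}


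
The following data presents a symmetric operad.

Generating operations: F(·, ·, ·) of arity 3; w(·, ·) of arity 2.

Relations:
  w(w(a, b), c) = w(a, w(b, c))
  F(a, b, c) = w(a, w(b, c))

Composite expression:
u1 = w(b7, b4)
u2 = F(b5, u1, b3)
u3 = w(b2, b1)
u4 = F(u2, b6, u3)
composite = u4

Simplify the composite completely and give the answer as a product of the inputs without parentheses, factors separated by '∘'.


b5 ∘ b7 ∘ b4 ∘ b3 ∘ b6 ∘ b2 ∘ b1

Under associativity of F, the answer is the b's in reading order.
w(b7, b4) linearizes to b7 ∘ b4
F(b5, w(b7, b4), b3) linearizes to b5 ∘ b7 ∘ b4 ∘ b3
w(b2, b1) linearizes to b2 ∘ b1
F(F(b5, w(b7, b4), b3), b6, w(b2, b1)) linearizes to b5 ∘ b7 ∘ b4 ∘ b3 ∘ b6 ∘ b2 ∘ b1


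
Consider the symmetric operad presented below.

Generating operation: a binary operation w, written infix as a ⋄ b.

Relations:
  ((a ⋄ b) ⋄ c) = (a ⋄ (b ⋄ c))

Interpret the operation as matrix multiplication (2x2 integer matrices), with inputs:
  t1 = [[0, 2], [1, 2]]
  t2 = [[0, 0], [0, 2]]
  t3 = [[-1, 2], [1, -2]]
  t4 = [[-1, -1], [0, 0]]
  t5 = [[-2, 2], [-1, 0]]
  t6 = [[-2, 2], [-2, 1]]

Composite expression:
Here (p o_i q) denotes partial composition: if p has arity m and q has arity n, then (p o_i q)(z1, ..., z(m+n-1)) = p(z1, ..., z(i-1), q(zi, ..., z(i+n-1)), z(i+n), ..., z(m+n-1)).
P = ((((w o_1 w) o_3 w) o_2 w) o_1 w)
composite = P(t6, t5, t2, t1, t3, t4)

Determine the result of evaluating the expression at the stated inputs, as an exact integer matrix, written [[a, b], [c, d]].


[[8, 8], [8, 8]]

(t6 ⋄ t5) = [[2, -4], [3, -4]]
(t2 ⋄ t1) = [[0, 0], [2, 4]]
((t6 ⋄ t5) ⋄ (t2 ⋄ t1)) = [[-8, -16], [-8, -16]]
(t3 ⋄ t4) = [[1, 1], [-1, -1]]
(((t6 ⋄ t5) ⋄ (t2 ⋄ t1)) ⋄ (t3 ⋄ t4)) = [[8, 8], [8, 8]]


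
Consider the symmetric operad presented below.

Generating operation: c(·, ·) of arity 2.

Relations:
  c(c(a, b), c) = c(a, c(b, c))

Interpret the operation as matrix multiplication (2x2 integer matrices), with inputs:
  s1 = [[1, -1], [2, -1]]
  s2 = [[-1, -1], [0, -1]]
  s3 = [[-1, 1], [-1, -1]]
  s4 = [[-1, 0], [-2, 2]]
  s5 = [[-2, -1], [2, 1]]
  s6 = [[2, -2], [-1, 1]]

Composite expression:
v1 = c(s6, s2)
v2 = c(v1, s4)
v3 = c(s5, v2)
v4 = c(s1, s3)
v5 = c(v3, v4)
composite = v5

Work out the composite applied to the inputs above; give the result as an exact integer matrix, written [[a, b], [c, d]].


[[0, -6], [0, 6]]

c(s6, s2) = [[-2, 0], [1, 0]]
c(c(s6, s2), s4) = [[2, 0], [-1, 0]]
c(s5, c(c(s6, s2), s4)) = [[-3, 0], [3, 0]]
c(s1, s3) = [[0, 2], [-1, 3]]
c(c(s5, c(c(s6, s2), s4)), c(s1, s3)) = [[0, -6], [0, 6]]


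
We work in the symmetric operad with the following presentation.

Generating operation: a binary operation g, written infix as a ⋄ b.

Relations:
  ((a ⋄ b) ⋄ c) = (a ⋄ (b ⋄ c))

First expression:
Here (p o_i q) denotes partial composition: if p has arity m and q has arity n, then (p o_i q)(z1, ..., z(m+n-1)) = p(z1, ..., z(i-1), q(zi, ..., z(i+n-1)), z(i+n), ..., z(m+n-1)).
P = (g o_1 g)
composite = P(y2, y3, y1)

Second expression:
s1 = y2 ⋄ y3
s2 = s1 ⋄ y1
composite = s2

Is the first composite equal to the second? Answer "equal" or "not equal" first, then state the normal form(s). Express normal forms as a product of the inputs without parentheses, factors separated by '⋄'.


equal — both sides give y2 ⋄ y3 ⋄ y1

Normal form of the first expression: y2 ⋄ y3 ⋄ y1
Normal form of the second expression: y2 ⋄ y3 ⋄ y1
Identical normal forms: equal.


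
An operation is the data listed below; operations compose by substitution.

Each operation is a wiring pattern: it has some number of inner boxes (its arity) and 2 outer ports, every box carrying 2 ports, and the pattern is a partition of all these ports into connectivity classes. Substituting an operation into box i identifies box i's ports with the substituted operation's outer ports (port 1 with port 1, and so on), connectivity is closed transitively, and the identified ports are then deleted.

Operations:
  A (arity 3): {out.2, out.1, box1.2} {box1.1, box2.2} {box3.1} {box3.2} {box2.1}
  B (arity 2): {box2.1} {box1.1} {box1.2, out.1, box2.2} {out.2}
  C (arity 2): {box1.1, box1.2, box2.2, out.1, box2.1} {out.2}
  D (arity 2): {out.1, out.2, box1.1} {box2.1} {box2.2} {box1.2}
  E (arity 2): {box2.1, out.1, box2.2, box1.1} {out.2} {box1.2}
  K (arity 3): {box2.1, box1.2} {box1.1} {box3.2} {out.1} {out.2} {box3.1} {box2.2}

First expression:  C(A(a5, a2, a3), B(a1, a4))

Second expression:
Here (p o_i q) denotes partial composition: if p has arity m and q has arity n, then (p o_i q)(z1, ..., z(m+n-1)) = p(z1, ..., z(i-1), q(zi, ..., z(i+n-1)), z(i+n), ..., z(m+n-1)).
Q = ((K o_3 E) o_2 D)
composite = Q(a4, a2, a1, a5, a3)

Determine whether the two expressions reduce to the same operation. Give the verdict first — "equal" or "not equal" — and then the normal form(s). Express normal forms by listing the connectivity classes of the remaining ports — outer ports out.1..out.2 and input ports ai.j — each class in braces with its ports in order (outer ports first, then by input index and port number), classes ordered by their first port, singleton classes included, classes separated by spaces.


not equal; the first gives {out.1, a1.2, a4.2, a5.2} {out.2} {a1.1} {a2.1} {a2.2, a5.1} {a3.1} {a3.2} {a4.1} and the second {out.1} {out.2} {a1.1} {a1.2} {a2.1, a4.2} {a2.2} {a3.1, a3.2, a5.1} {a4.1} {a5.2}


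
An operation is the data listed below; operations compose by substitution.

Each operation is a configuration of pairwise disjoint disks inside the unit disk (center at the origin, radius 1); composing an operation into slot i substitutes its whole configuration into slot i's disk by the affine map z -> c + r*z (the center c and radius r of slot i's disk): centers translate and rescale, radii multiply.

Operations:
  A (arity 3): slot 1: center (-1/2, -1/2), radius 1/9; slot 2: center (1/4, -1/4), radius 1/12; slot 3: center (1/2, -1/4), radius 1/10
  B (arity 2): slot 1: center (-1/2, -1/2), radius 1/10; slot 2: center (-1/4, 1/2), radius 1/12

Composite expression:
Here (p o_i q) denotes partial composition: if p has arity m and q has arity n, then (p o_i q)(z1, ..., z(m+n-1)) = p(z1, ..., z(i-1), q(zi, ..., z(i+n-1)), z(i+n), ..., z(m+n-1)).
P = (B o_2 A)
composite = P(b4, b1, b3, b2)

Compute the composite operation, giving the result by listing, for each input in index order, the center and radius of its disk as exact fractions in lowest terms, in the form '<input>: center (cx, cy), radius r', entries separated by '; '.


Nesting under B composes maps z -> c + r*z down each b-path.
input b4: applying the 1 nested substitution gives center (-1/2, -1/2), radius 1/10
input b1: applying the 2 nested substitutions gives center (-7/24, 11/24), radius 1/108
input b3: applying the 2 nested substitutions gives center (-11/48, 23/48), radius 1/144
input b2: applying the 2 nested substitutions gives center (-5/24, 23/48), radius 1/120

b1: center (-7/24, 11/24), radius 1/108; b2: center (-5/24, 23/48), radius 1/120; b3: center (-11/48, 23/48), radius 1/144; b4: center (-1/2, -1/2), radius 1/10


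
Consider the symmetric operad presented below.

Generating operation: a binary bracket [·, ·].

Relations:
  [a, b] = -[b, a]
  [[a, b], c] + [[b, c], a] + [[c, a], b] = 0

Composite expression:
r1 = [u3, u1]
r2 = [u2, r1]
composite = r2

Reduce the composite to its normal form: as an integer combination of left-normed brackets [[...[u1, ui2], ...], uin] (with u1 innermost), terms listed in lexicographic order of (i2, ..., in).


Left-normed coefficients sit on the u1-initial expansion words.
Composite bracket: [u2, [u3, u1]]
Each bracket splits as ab - ba, giving 4 signed words (2^2 = 4).
The u1-initial words carry the normal form:
  the word u1u3u2 carries sign +1 and contributes +[[u1, u3], u2]

[[u1, u3], u2]


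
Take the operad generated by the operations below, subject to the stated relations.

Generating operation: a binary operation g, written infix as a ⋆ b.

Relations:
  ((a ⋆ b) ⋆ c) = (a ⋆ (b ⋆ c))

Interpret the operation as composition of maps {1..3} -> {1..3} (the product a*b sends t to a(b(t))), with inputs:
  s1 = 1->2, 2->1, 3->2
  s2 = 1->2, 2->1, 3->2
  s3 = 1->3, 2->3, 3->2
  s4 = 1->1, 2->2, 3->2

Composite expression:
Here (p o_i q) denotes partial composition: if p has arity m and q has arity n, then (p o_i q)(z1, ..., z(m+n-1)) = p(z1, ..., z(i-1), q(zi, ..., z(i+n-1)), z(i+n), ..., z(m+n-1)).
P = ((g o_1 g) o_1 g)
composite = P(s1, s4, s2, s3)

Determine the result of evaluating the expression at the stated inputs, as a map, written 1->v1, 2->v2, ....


1->1, 2->1, 3->2

(s1 ⋆ s4) = 1->2, 2->1, 3->1
((s1 ⋆ s4) ⋆ s2) = 1->1, 2->2, 3->1
(((s1 ⋆ s4) ⋆ s2) ⋆ s3) = 1->1, 2->1, 3->2


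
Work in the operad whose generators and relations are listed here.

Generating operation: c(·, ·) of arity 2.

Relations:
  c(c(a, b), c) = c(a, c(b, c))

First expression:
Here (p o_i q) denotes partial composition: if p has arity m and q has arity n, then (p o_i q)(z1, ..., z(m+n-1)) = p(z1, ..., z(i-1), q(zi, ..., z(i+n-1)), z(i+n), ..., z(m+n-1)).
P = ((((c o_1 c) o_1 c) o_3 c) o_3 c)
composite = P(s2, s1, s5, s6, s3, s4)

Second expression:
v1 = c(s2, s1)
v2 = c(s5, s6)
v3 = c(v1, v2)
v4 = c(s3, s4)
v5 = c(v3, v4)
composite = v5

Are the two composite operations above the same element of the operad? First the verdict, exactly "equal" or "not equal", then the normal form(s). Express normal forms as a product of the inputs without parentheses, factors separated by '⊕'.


equal: each reduces to s2 ⊕ s1 ⊕ s5 ⊕ s6 ⊕ s3 ⊕ s4

Reducing the first expression gives s2 ⊕ s1 ⊕ s5 ⊕ s6 ⊕ s3 ⊕ s4
Reducing the second expression gives s2 ⊕ s1 ⊕ s5 ⊕ s6 ⊕ s3 ⊕ s4
Same normal form: equal.


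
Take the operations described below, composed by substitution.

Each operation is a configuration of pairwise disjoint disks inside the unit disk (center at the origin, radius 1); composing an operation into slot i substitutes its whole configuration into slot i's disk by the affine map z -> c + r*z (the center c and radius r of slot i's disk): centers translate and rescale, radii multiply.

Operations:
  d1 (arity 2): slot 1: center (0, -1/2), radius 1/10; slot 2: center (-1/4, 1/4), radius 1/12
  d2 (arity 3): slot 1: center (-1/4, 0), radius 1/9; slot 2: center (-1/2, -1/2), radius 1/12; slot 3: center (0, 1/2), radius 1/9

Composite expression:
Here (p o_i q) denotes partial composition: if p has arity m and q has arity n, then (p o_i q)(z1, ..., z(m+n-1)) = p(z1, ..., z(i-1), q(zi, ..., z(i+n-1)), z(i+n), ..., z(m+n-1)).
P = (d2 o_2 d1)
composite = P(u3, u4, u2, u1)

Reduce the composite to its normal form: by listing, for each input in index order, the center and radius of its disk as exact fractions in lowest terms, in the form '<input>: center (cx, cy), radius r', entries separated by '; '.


Each u-disk chains the slot maps above it in d2; radii multiply.
tracing u3 down its 1-map path: center (-1/4, 0), radius 1/9
tracing u4 down its 2-map path: center (-1/2, -13/24), radius 1/120
tracing u2 down its 2-map path: center (-25/48, -23/48), radius 1/144
tracing u1 down its 1-map path: center (0, 1/2), radius 1/9

u1: center (0, 1/2), radius 1/9; u2: center (-25/48, -23/48), radius 1/144; u3: center (-1/4, 0), radius 1/9; u4: center (-1/2, -13/24), radius 1/120


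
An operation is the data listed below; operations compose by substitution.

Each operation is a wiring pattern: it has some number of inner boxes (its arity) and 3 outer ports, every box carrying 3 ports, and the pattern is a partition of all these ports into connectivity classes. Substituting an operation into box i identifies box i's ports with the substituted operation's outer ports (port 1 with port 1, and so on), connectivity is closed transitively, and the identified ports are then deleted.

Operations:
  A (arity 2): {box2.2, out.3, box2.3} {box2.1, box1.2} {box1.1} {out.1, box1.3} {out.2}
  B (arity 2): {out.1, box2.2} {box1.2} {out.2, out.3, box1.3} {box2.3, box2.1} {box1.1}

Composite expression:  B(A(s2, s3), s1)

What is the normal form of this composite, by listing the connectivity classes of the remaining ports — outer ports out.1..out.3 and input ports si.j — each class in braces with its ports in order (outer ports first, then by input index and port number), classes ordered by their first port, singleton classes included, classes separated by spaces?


{out.1, s1.2} {out.2, out.3, s3.2, s3.3} {s1.1, s1.3} {s2.1} {s2.2, s3.1} {s2.3}

Two ports join when wires chain via B-identified ports.
after A, the pattern on (s2, s3) reads {out.1, s2.3} {out.2} {out.3, s3.2, s3.3} {s2.1} {s2.2, s3.1} (out.j = its outer ports)
after B, the pattern on (s2, s3, s1) reads {out.1, s1.2} {out.2, out.3, s3.2, s3.3} {s1.1, s1.3} {s2.1} {s2.2, s3.1} {s2.3} (out.j = its outer ports)


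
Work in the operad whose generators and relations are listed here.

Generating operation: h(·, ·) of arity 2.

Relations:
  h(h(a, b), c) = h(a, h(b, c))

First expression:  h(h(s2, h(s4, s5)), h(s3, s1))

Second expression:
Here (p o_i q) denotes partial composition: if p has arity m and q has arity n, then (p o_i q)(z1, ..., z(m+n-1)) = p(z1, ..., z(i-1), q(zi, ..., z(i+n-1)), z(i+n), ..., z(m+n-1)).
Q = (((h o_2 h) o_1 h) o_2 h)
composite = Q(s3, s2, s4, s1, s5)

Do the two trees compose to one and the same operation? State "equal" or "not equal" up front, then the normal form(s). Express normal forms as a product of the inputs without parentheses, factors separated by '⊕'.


not equal — first s2 ⊕ s4 ⊕ s5 ⊕ s3 ⊕ s1, second s3 ⊕ s2 ⊕ s4 ⊕ s1 ⊕ s5

The first composite normalizes to s2 ⊕ s4 ⊕ s5 ⊕ s3 ⊕ s1
The second composite normalizes to s3 ⊕ s2 ⊕ s4 ⊕ s1 ⊕ s5
The normal forms differ: not equal.


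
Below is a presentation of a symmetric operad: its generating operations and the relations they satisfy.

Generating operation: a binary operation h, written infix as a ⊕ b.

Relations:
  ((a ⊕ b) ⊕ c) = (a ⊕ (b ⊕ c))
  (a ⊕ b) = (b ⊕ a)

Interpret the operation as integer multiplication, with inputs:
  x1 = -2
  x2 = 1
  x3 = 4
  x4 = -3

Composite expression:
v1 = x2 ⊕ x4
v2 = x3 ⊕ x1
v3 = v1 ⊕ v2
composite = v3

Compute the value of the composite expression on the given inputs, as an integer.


24

(x2 ⊕ x4) = -3
(x3 ⊕ x1) = -8
((x2 ⊕ x4) ⊕ (x3 ⊕ x1)) = 24


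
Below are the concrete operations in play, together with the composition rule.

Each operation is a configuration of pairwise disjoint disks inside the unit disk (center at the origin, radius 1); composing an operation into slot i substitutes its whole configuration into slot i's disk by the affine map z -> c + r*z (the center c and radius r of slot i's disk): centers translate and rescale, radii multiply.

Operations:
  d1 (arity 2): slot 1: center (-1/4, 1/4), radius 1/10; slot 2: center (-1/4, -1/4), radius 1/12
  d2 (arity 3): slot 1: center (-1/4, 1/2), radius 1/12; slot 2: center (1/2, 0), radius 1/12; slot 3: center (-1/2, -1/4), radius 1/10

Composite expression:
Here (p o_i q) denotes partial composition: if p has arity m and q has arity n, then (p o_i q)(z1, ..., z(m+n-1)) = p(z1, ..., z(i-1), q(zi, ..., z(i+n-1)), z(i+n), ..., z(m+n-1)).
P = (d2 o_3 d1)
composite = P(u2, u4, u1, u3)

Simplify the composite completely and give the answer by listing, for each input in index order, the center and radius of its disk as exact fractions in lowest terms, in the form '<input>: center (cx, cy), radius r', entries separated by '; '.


u1: center (-21/40, -9/40), radius 1/100; u2: center (-1/4, 1/2), radius 1/12; u3: center (-21/40, -11/40), radius 1/120; u4: center (1/2, 0), radius 1/12

Nesting under d2 composes maps z -> c + r*z down each u-path.
u2 passes through 1 substitution, ending at center (-1/4, 1/2), radius 1/12
u4 passes through 1 substitution, ending at center (1/2, 0), radius 1/12
u1 passes through 2 substitutions, ending at center (-21/40, -9/40), radius 1/100
u3 passes through 2 substitutions, ending at center (-21/40, -11/40), radius 1/120


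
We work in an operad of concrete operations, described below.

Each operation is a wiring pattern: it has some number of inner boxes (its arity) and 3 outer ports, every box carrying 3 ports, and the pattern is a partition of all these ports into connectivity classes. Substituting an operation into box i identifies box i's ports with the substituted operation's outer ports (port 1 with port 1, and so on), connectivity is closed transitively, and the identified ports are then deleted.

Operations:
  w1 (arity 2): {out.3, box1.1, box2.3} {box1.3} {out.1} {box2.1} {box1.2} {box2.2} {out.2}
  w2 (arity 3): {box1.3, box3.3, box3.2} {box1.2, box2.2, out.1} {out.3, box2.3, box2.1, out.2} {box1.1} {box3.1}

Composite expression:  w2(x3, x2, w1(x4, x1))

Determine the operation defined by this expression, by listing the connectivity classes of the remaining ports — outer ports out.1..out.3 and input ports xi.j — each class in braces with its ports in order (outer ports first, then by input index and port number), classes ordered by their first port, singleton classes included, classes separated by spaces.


{out.1, x2.2, x3.2} {out.2, out.3, x2.1, x2.3} {x1.1} {x1.2} {x1.3, x3.3, x4.1} {x3.1} {x4.2} {x4.3}


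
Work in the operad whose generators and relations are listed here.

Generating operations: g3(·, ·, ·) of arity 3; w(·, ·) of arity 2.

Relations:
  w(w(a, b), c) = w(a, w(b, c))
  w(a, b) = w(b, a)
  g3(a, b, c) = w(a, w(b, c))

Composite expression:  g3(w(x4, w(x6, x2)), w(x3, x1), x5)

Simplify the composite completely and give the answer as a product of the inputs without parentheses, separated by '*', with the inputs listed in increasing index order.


x1 * x2 * x3 * x4 * x5 * x6

Key point: g3 commutes, so take the x-inputs in any fixed order.
w(x6, x2) unparenthesizes to x6 * x2
w(x4, w(x6, x2)) unparenthesizes to x4 * x6 * x2
w(x3, x1) unparenthesizes to x3 * x1
g3(w(x4, w(x6, x2)), w(x3, x1), x5) unparenthesizes to x4 * x6 * x2 * x3 * x1 * x5
the factors in increasing index order: x1 * x2 * x3 * x4 * x5 * x6


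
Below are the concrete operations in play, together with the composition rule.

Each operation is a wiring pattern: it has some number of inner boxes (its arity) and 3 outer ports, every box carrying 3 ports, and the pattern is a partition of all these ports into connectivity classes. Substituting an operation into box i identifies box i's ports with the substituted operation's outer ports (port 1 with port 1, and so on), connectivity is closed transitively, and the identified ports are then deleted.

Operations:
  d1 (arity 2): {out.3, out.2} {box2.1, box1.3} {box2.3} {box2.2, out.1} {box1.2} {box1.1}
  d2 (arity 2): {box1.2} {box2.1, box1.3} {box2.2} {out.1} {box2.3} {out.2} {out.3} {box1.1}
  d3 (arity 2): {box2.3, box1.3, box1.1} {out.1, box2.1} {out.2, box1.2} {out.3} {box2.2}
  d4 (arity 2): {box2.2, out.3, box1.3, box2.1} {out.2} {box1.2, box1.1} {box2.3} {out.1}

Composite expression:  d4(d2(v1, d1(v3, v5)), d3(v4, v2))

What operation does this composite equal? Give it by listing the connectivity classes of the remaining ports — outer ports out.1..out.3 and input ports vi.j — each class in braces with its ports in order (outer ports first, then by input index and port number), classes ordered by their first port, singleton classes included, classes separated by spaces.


{out.1} {out.2} {out.3, v2.1, v4.2} {v1.1} {v1.2} {v1.3, v5.2} {v2.2} {v2.3, v4.1, v4.3} {v3.1} {v3.2} {v3.3, v5.1} {v5.3}

Substituting into d4 glues patterns; closure does the rest.
stage d1: inputs (v3, v5), connectivity {out.1, v5.2} {out.2, out.3} {v3.1} {v3.2} {v3.3, v5.1} {v5.3}, out.j its boundary
stage d2: inputs (v1, v3, v5), connectivity {out.1} {out.2} {out.3} {v1.1} {v1.2} {v1.3, v5.2} {v3.1} {v3.2} {v3.3, v5.1} {v5.3}, out.j its boundary
stage d3: inputs (v4, v2), connectivity {out.1, v2.1} {out.2, v4.2} {out.3} {v2.2} {v2.3, v4.1, v4.3}, out.j its boundary
stage d4: inputs (v1, v3, v5, v4, v2), connectivity {out.1} {out.2} {out.3, v2.1, v4.2} {v1.1} {v1.2} {v1.3, v5.2} {v2.2} {v2.3, v4.1, v4.3} {v3.1} {v3.2} {v3.3, v5.1} {v5.3}, out.j its boundary


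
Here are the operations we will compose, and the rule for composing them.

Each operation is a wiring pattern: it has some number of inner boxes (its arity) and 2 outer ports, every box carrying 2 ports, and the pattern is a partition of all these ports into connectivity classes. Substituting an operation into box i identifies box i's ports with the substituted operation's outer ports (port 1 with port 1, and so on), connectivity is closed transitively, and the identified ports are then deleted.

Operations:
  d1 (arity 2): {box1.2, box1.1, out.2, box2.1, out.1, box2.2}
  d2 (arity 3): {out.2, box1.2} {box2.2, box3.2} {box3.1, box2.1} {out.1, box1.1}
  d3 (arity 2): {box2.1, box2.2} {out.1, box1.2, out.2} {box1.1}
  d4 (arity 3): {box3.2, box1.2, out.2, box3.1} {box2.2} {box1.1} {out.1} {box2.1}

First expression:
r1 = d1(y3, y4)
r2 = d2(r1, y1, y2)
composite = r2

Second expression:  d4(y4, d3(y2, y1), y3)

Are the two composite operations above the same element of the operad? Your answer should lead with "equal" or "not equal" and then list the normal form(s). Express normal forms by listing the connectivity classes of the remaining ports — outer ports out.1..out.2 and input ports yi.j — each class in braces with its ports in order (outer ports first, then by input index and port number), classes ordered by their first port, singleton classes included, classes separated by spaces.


not equal; first: {out.1, out.2, y3.1, y3.2, y4.1, y4.2} {y1.1, y2.1} {y1.2, y2.2}; second: {out.1} {out.2, y3.1, y3.2, y4.2} {y1.1, y1.2} {y2.1} {y2.2} {y4.1}

Reducing the first expression gives {out.1, out.2, y3.1, y3.2, y4.1, y4.2} {y1.1, y2.1} {y1.2, y2.2}
Reducing the second expression gives {out.1} {out.2, y3.1, y3.2, y4.2} {y1.1, y1.2} {y2.1} {y2.2} {y4.1}
Distinct normal forms: not equal.


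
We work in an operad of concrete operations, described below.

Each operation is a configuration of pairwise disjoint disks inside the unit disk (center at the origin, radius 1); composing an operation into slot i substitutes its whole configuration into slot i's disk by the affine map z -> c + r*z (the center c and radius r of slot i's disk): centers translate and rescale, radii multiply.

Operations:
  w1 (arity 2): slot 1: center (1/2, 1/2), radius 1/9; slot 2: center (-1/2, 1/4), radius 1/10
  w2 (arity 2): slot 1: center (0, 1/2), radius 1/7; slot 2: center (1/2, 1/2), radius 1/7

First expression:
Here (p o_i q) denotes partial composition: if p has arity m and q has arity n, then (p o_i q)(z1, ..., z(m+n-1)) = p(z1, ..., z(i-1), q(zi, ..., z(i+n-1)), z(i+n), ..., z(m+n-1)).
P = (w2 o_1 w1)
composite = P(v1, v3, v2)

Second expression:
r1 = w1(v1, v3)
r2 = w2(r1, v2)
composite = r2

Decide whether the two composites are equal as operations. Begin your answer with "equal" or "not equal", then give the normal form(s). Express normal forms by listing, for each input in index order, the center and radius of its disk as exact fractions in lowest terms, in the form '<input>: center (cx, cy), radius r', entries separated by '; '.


The first composite normalizes to v1: center (1/14, 4/7), radius 1/63; v2: center (1/2, 1/2), radius 1/7; v3: center (-1/14, 15/28), radius 1/70
The second composite normalizes to v1: center (1/14, 4/7), radius 1/63; v2: center (1/2, 1/2), radius 1/7; v3: center (-1/14, 15/28), radius 1/70
One common form — equal.

equal — both sides give v1: center (1/14, 4/7), radius 1/63; v2: center (1/2, 1/2), radius 1/7; v3: center (-1/14, 15/28), radius 1/70


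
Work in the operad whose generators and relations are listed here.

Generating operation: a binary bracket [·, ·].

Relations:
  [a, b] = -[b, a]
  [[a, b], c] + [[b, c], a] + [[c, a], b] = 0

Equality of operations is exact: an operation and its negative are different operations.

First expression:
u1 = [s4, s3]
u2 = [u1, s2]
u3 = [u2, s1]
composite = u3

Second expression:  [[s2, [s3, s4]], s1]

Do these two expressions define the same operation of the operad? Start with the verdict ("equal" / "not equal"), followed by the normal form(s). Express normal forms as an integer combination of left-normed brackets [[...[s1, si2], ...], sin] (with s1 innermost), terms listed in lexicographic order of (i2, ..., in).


equal; both compose to -[[[s1, s2], s3], s4] + [[[s1, s2], s4], s3] + [[[s1, s3], s4], s2] - [[[s1, s4], s3], s2]

The first expression, normalized: -[[[s1, s2], s3], s4] + [[[s1, s2], s4], s3] + [[[s1, s3], s4], s2] - [[[s1, s4], s3], s2]
The second expression, normalized: -[[[s1, s2], s3], s4] + [[[s1, s2], s4], s3] + [[[s1, s3], s4], s2] - [[[s1, s4], s3], s2]
One common form — equal.


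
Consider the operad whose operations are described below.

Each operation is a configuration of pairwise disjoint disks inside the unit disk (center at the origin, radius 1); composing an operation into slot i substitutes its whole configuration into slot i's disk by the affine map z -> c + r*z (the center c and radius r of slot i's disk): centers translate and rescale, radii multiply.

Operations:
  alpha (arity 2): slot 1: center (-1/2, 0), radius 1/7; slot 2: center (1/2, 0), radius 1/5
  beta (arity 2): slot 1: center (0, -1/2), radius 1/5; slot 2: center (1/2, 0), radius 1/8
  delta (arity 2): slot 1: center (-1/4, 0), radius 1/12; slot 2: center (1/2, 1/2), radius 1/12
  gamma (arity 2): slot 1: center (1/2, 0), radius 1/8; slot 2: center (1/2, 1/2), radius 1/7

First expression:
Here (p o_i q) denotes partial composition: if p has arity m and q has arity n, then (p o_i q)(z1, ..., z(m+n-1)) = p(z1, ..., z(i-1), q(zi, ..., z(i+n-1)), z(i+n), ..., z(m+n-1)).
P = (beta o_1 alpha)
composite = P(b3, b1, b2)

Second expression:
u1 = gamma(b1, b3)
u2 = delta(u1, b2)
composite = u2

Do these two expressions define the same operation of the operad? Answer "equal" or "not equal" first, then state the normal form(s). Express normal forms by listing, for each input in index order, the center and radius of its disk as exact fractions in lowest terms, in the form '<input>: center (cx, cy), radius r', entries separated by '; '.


not equal; the first gives b1: center (1/10, -1/2), radius 1/25; b2: center (1/2, 0), radius 1/8; b3: center (-1/10, -1/2), radius 1/35 and the second b1: center (-5/24, 0), radius 1/96; b2: center (1/2, 1/2), radius 1/12; b3: center (-5/24, 1/24), radius 1/84

The first composite normalizes to b1: center (1/10, -1/2), radius 1/25; b2: center (1/2, 0), radius 1/8; b3: center (-1/10, -1/2), radius 1/35
The second composite normalizes to b1: center (-5/24, 0), radius 1/96; b2: center (1/2, 1/2), radius 1/12; b3: center (-5/24, 1/24), radius 1/84
Different reductions; not equal.
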